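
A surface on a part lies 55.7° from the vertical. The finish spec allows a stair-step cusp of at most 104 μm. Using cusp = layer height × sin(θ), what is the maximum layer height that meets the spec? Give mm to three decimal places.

0.126 mm

t = h_c / sin θ = 0.104 / 0.8261 = 0.126 mm.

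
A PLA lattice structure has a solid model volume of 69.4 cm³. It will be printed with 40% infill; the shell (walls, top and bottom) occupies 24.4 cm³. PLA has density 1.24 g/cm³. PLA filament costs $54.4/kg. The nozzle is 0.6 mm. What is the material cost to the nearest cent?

$2.86

Interior volume: 69.4 − 24.4 → 45 cm³.
Infill deposited = 0.40 × 45, so 18 cm³.
Deposited volume = 24.4 + 18, so 42.4 cm³.
Mass = 42.4 × 1.24 = 52.576 g.
At $54.4/kg: 52.576/1000 × 54.4 = $2.86.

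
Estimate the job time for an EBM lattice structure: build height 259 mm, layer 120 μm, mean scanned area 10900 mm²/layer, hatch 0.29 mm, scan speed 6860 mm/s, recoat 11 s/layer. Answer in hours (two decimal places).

Layer count = ceil(259 / 0.12) = 2159.
Scan path per layer = 10900 / 0.29, so 37586.2 mm.
Beam time per layer = 37586.2 / 6860, so 5.479 s.
Time per layer = 5.479 + 11, so 16.479 s.
Total: 2159 × 16.479 s = 35578.161 s → 9.88 hours.

9.88 hours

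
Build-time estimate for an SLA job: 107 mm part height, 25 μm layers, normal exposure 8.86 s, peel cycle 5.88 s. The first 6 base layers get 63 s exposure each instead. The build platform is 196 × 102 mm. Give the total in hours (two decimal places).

Layers = ⌈107/0.025⌉ = 4280.
Base layers: 6 × (63 + 5.88) → 413.28 s.
Normal layers: 4274 × (8.86 + 5.88) → 62998.76 s.
Sum: 413.28 + 62998.76 = 63412.04 s → 17.61 hours.

17.61 hours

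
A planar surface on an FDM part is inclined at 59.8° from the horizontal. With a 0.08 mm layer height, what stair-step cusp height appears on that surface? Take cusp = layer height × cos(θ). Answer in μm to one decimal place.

40.2 μm

h_c = t·cos θ = 0.08 × 0.5030 = 0.04024 mm (40.2 μm).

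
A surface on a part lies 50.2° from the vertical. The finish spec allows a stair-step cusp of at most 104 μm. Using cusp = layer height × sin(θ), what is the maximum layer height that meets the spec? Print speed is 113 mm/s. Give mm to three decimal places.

0.135 mm

sin(50.2°) = 0.7683; t_max = 0.104/0.7683 = 0.135 mm.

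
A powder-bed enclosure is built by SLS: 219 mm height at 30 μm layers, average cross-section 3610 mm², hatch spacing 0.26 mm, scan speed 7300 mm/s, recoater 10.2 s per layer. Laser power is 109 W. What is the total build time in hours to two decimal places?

Layers = ⌈219/0.03⌉ = 7300.
Scan path per layer = 3610 / 0.26 = 13884.6 mm.
Scan time per layer = 13884.6 / 7300 = 1.902 s.
Per-layer time = 1.902 + 10.2 = 12.102 s.
7300 layers × 12.102 s/layer = 88344.6 s, i.e. 24.54 hours.

24.54 hours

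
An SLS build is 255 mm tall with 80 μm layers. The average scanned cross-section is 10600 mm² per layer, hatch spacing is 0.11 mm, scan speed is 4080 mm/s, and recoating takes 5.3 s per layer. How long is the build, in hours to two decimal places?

Layers = ⌈255/0.08⌉ = 3188.
Scan path per layer = 10600 / 0.11, so 96363.6 mm.
Laser time per layer = 96363.6 / 4080 = 23.6185 s.
Per-layer time: 23.6185 + 5.3 → 28.9185 s.
3188 layers × 28.9185 s/layer = 92192.178 s, i.e. 25.61 hours.

25.61 hours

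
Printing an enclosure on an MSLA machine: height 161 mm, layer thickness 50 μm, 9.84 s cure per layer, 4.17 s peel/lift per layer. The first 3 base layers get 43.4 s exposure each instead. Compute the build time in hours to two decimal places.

12.56 hours

Number of layers: 161 / 0.05 → 3220 (rounded up).
Bottom layers = 3 × (43.4 + 4.17) = 142.71 s.
Normal layers = 3217 × (9.84 + 4.17) = 45070.17 s.
Total = 142.71 + 45070.17 = 45212.88 s = 12.56 hours.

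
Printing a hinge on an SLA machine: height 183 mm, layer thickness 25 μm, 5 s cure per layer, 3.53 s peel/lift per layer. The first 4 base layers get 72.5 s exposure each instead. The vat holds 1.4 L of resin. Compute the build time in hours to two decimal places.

17.42 hours

Layer count = ceil(183 / 0.025) = 7320.
Burn-in layers: 4 × (72.5 + 3.53) → 304.12 s.
Normal layers: 7316 × (5 + 3.53) → 62405.48 s.
Sum: 304.12 + 62405.48 = 62709.6 s → 17.42 hours.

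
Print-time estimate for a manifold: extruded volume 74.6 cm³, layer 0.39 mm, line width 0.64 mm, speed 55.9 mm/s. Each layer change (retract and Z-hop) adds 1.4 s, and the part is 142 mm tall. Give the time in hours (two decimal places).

1.63 hours

Line area = 0.39 × 0.64 = 0.2496 mm².
Toolpath length = 74.6 cm³ / 0.2496 mm² = 74600 / 0.2496 = 298878.2 mm.
Print-move time = 298878.2 / 55.9 = 5346.7 s.
Layer count = ceil(142 / 0.39) = 365.
Non-print overhead: 365 × 1.4 → 511 s.
Total = 5346.7 + 511 = 5857.7 s = 1.63 hours.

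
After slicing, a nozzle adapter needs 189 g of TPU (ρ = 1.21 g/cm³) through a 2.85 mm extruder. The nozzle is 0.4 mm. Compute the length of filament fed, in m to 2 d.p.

Extruded volume: 189/1.21 = 156.1983 cm³ (156198.3 mm³).
Filament cross-section = π × (2.85/2)² = 6.3794 mm².
Length = 156198.3 / 6.3794 = 24484.79 mm = 24.48 m.

24.48 m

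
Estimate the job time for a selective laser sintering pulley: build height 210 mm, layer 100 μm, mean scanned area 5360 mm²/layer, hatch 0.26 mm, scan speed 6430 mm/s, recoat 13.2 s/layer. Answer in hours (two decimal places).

Layer count = ceil(210 / 0.1) = 2100.
Scan path per layer = 5360 / 0.26, so 20615.4 mm.
Laser time per layer: 20615.4 / 6430 → 3.2061 s.
Per-layer time = 3.2061 + 13.2 = 16.4061 s.
Total: 2100 × 16.4061 s = 34452.81 s → 9.57 hours.

9.57 hours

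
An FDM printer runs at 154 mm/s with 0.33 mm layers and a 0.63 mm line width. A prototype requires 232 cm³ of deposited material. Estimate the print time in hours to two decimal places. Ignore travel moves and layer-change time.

Line area: 0.33 × 0.63 → 0.2079 mm².
Toolpath length = 232 cm³ / 0.2079 mm² = 232000 / 0.2079 = 1115921.1 mm.
Print-move time = 1115921.1 / 154 = 7246.2 s.
Converting: 7246.2 s = 2.01 hours.

2.01 hours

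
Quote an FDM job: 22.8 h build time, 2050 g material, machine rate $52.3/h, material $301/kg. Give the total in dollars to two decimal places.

$1809.49

Time charge = 52.3 × 22.8, so $1192.44.
Feedstock cost = 301 × 2050/1000, so $617.05.
Total = 1192.44 + 617.05 = $1809.49.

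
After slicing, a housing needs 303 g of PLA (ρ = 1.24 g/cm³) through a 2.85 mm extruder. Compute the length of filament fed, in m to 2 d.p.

Volume = 303 g / 1.24 g·cm⁻³ = 244.3548 cm³ = 244354.8 mm³.
A = π r² = π × 1.425² = 6.3794 mm².
Length = 244354.8 / 6.3794 = 38303.73 mm = 38.30 m.

38.30 m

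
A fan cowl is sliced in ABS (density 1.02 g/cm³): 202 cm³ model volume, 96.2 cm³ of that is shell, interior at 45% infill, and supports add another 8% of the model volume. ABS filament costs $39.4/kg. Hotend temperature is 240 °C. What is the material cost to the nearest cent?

Infill region = 202 − 96.2 = 105.8 cm³.
Infill volume = 0.45 × 105.8 = 47.61 cm³.
Support = 0.08 × 202 = 16.16 cm³.
Total extruded: 96.2 + 47.61 + 16.16 → 159.97 cm³.
Mass = 159.97 × 1.02 = 163.1694 g.
Cost = 163.1694 g / 1000 × $39.4/kg = $6.43.

$6.43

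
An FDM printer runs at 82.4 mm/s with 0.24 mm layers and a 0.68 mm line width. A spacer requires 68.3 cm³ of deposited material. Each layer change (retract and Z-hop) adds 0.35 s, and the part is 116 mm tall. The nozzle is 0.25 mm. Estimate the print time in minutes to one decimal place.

87.5 minutes

Bead cross-section = 0.24 × 0.68 = 0.1632 mm².
Toolpath length = 68.3 cm³ / 0.1632 mm² = 68300 / 0.1632 = 418504.9 mm.
Extrusion time = 418504.9 / 82.4, so 5078.9 s.
Layer count = ceil(116 / 0.24) = 484.
Layer-change overhead: 484 × 0.35 → 169.4 s.
Altogether 5078.9 + 169.4 = 5248.3 s, i.e. 87.5 minutes.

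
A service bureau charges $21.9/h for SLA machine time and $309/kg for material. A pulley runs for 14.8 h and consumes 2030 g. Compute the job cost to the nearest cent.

$951.39

Time charge = 21.9 × 14.8 = $324.12.
Feedstock cost: 309 × 2030/1000 → $627.27.
Total = 324.12 + 627.27 = $951.39.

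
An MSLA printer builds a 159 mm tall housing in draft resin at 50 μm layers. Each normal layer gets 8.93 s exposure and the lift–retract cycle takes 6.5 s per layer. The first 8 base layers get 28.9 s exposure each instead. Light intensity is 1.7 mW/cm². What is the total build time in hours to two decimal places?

13.67 hours

Layer count = ceil(159 / 0.05) = 3180.
Burn-in layers: 8 × (28.9 + 6.5) → 283.2 s.
Remaining layers = 3172 × (8.93 + 6.5) = 48943.96 s.
Sum: 283.2 + 48943.96 = 49227.16 s → 13.67 hours.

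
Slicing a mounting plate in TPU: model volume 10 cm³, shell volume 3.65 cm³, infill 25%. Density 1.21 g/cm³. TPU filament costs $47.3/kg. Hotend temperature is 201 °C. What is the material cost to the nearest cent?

Infill region = 10 − 3.65 = 6.35 cm³.
Deposited infill = 0.25 × 6.35 = 1.5875 cm³.
Total printed volume = 3.65 + 1.5875, so 5.2375 cm³.
Mass = 5.2375 × 1.21 = 6.337375 g.
At $47.3/kg: 6.337375/1000 × 47.3 = $0.30.

$0.30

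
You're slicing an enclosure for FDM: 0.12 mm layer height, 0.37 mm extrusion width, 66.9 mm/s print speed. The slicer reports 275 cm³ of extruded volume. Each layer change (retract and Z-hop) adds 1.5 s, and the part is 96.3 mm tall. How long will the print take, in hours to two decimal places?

Line area: 0.12 × 0.37 → 0.0444 mm².
Path length: 275000 mm³ / 0.0444 mm² → 6193693.7 mm.
Print-move time = 6193693.7 / 66.9 = 92581.4 s.
Layer count = ceil(96.3 / 0.12) = 803.
Layer-change overhead: 803 × 1.5 → 1204.5 s.
Altogether 92581.4 + 1204.5 = 93785.9 s, i.e. 26.05 hours.

26.05 hours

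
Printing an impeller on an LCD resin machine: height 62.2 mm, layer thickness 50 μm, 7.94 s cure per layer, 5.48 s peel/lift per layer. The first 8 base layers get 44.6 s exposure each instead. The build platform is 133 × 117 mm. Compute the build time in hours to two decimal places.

Layers = ⌈62.2/0.05⌉ = 1244.
Base layers = 8 × (44.6 + 5.48), so 400.64 s.
Regular layers = 1236 × (7.94 + 5.48) = 16587.12 s.
Sum: 400.64 + 16587.12 = 16987.76 s → 4.72 hours.

4.72 hours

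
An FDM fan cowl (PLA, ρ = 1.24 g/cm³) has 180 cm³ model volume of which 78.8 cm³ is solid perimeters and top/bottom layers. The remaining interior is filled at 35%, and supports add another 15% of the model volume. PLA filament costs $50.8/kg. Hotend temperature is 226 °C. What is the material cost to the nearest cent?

Interior volume: 180 − 78.8 → 101.2 cm³.
Infill deposited = 0.35 × 101.2, so 35.42 cm³.
Support = 0.15 × 180 = 27 cm³.
Total printed volume: 78.8 + 35.42 + 27 → 141.22 cm³.
Mass: 141.22 × 1.24 → 175.1128 g.
Cost = 175.1128 g / 1000 × $50.8/kg = $8.90.

$8.90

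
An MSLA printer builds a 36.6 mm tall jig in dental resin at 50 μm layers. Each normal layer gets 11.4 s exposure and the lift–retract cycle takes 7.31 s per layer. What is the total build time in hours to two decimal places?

Layers = ⌈36.6/0.05⌉ = 732.
Per-layer time = 11.4 + 7.31 = 18.71 s.
Build time: 732 × 18.71 s = 13695.72 s, i.e. 3.80 hours.

3.80 hours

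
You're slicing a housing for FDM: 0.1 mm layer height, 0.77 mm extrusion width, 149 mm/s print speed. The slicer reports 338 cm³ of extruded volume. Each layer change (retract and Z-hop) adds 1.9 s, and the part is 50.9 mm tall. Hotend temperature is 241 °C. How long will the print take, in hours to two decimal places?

Extrusion cross-section: 0.1 × 0.77 → 0.077 mm².
Total extruded path = 338000/0.077 = 4389610.4 mm.
Print-move time = 4389610.4 / 149, so 29460.5 s.
Layers = ⌈50.9/0.1⌉ = 509.
Non-print overhead: 509 × 1.9 → 967.1 s.
Total = 29460.5 + 967.1 = 30427.6 s = 8.45 hours.

8.45 hours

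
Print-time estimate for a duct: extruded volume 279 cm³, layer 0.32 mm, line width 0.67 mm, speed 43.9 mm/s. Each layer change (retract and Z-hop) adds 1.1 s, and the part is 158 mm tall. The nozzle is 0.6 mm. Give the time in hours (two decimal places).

Bead cross-section = 0.32 × 0.67 = 0.2144 mm².
Total extruded path = 279000/0.2144 = 1301306 mm.
Extrusion time = 1301306 / 43.9 = 29642.5 s.
Layers = ⌈158/0.32⌉ = 494.
Non-print overhead = 494 × 1.1, so 543.4 s.
Total = 29642.5 + 543.4 = 30185.9 s = 8.38 hours.

8.38 hours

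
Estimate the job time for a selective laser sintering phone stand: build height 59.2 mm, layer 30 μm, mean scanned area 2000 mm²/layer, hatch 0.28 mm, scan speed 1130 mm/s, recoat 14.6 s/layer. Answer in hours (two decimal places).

Number of layers: 59.2 / 0.03 → 1974 (rounded up).
Per-layer scan distance = 2000 / 0.28, so 7142.9 mm.
Laser time per layer = 7142.9 / 1130, so 6.3212 s.
Time per layer = 6.3212 + 14.6, so 20.9212 s.
1974 layers × 20.9212 s/layer = 41298.4488 s, i.e. 11.47 hours.

11.47 hours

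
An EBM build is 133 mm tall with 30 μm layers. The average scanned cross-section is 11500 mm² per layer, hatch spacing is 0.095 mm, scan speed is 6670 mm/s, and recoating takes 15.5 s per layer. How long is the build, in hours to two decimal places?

Number of layers: 133 / 0.03 → 4434 (rounded up).
Per-layer scan distance = 11500 / 0.095 = 121052.6 mm.
Beam time per layer = 121052.6 / 6670 = 18.1488 s.
Per-layer time: 18.1488 + 15.5 → 33.6488 s.
Build time = 4434 × 33.6488 = 149198.7792 s = 41.44 hours.

41.44 hours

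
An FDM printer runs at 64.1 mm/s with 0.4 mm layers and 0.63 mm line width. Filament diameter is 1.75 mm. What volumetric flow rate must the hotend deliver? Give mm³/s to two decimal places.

16.15

Bead cross-section = 0.4 × 0.63 = 0.252 mm².
Q = v·A = 64.1 × 0.252 = 16.15 mm³/s.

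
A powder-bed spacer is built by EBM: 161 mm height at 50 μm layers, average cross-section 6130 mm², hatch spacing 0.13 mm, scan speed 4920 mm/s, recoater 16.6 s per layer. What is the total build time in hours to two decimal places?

Number of layers: 161 / 0.05 → 3220 (rounded up).
Per-layer scan distance = 6130 / 0.13, so 47153.8 mm.
Scan time per layer = 47153.8 / 4920 = 9.5841 s.
Time per layer: 9.5841 + 16.6 → 26.1841 s.
Total: 3220 × 26.1841 s = 84312.802 s → 23.42 hours.

23.42 hours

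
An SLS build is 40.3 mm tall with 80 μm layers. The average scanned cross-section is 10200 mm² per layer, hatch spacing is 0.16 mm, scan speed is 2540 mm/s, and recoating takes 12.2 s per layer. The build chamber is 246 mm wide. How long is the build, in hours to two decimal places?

Layers = ⌈40.3/0.08⌉ = 504.
Hatch length per layer = 10200 / 0.16 = 63750 mm.
Laser time per layer = 63750 / 2540 = 25.0984 s.
Time per layer = 25.0984 + 12.2 = 37.2984 s.
Total: 504 × 37.2984 s = 18798.3936 s → 5.22 hours.

5.22 hours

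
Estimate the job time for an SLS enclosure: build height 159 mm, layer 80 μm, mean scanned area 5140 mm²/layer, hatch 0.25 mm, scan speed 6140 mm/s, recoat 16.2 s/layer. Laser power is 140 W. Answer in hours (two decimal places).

Layer count = ceil(159 / 0.08) = 1988.
Scan path per layer = 5140 / 0.25, so 20560 mm.
Laser time per layer: 20560 / 6140 → 3.3485 s.
Layer cycle: 3.3485 + 16.2 → 19.5485 s.
Total: 1988 × 19.5485 s = 38862.418 s → 10.80 hours.

10.80 hours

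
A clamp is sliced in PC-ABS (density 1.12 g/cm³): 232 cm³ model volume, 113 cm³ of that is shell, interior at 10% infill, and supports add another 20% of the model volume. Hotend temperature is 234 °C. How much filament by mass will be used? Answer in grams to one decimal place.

Interior volume: 232 − 113 → 119 cm³.
Deposited infill = 0.10 × 119, so 11.9 cm³.
Support = 0.20 × 232 = 46.4 cm³.
Total printed volume: 113 + 11.9 + 46.4 → 171.3 cm³.
Mass = 171.3 × 1.12 = 191.856 g.

191.9 g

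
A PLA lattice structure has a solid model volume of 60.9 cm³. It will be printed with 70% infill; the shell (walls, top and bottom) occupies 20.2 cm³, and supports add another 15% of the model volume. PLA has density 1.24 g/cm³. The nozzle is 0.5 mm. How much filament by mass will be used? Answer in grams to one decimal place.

Infill region = 60.9 − 20.2, so 40.7 cm³.
Infill deposited: 0.70 × 40.7 → 28.49 cm³.
Support = 0.15 × 60.9 = 9.135 cm³.
Total extruded = 20.2 + 28.49 + 9.135, so 57.825 cm³.
Mass = 57.825 × 1.24, so 71.703 g.

71.7 g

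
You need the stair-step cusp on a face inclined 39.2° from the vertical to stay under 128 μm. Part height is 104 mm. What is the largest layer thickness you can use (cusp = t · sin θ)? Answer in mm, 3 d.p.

sin(39.2°) = 0.6320; t_max = 0.128/0.6320 = 0.203 mm.

0.203 mm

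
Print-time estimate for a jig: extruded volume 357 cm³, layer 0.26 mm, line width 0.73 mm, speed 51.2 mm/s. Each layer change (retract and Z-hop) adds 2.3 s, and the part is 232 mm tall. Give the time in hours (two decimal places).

10.78 hours

Extrusion cross-section: 0.26 × 0.73 → 0.1898 mm².
Toolpath length = 357 cm³ / 0.1898 mm² = 357000 / 0.1898 = 1880927.3 mm.
Print-move time = 1880927.3 / 51.2, so 36736.9 s.
Layer count = ceil(232 / 0.26) = 893.
Non-print overhead = 893 × 2.3, so 2053.9 s.
Altogether 36736.9 + 2053.9 = 38790.8 s, i.e. 10.78 hours.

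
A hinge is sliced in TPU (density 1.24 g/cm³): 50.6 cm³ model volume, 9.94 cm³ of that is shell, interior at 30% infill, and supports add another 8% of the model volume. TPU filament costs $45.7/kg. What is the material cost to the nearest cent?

$1.48

Infill region = 50.6 − 9.94, so 40.66 cm³.
Infill volume: 0.30 × 40.66 → 12.198 cm³.
Support = 0.08 × 50.6, so 4.048 cm³.
Deposited volume = 9.94 + 12.198 + 4.048 = 26.186 cm³.
Mass = 26.186 × 1.24, so 32.47064 g.
Cost = 32.47064 g / 1000 × $45.7/kg = $1.48.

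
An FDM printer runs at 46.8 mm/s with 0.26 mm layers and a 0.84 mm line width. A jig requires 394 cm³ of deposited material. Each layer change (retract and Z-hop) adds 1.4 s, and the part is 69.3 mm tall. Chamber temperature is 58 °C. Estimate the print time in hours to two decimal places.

Bead cross-section = 0.26 × 0.84, so 0.2184 mm².
Path length: 394000 mm³ / 0.2184 mm² → 1804029.3 mm.
Print-move time: 1804029.3 / 46.8 → 38547.6 s.
Number of layers: 69.3 / 0.26 → 267 (rounded up).
Non-print overhead = 267 × 1.4 = 373.8 s.
Total = 38547.6 + 373.8 = 38921.4 s = 10.81 hours.

10.81 hours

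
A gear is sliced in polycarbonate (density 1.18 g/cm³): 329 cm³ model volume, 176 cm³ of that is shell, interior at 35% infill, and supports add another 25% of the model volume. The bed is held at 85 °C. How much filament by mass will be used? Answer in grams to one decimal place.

367.9 g

Volume inside the shell: 329 − 176 → 153 cm³.
Infill deposited = 0.35 × 153 = 53.55 cm³.
Support = 0.25 × 329 = 82.25 cm³.
Total printed volume = 176 + 53.55 + 82.25, so 311.8 cm³.
Mass: 311.8 × 1.18 → 367.924 g.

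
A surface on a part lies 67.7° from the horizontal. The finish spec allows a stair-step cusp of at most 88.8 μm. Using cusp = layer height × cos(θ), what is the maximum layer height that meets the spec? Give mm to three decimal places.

0.234 mm

cos(67.7°) = 0.3795; t_max = 0.0888/0.3795 = 0.234 mm.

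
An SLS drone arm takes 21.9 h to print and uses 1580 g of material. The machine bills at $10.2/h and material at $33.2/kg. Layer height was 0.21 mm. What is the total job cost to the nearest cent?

$275.84

Time charge: 10.2 × 21.9 → $223.38.
Material charge = 33.2 × 1580/1000 = $52.456.
Job cost: 223.38 + 52.456 = 275.836 ≈ $275.84.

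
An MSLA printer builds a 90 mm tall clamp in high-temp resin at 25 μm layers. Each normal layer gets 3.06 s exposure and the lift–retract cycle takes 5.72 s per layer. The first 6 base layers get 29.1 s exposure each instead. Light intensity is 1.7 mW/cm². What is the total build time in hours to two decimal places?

Number of layers: 90 / 0.025 → 3600 (rounded up).
Bottom layers = 6 × (29.1 + 5.72), so 208.92 s.
Remaining layers = 3594 × (3.06 + 5.72) = 31555.32 s.
Total = 208.92 + 31555.32 = 31764.24 s = 8.82 hours.

8.82 hours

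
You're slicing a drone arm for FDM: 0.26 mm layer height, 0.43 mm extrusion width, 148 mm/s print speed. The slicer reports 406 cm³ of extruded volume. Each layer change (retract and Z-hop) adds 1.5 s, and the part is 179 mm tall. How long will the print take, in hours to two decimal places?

7.10 hours

Bead cross-section = 0.26 × 0.43 = 0.1118 mm².
Total extruded path = 406000/0.1118 = 3631484.8 mm.
Extrusion time = 3631484.8 / 148 = 24537.1 s.
Number of layers: 179 / 0.26 → 689 (rounded up).
Non-print overhead: 689 × 1.5 → 1033.5 s.
Total = 24537.1 + 1033.5 = 25570.6 s = 7.10 hours.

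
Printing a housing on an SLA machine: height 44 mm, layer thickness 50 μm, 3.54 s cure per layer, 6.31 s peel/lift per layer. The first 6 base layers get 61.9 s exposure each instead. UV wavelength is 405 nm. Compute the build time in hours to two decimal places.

Number of layers: 44 / 0.05 → 880 (rounded up).
Burn-in layers: 6 × (61.9 + 6.31) → 409.26 s.
Remaining layers = 874 × (3.54 + 6.31) = 8608.9 s.
Total = 409.26 + 8608.9 = 9018.16 s = 2.51 hours.

2.51 hours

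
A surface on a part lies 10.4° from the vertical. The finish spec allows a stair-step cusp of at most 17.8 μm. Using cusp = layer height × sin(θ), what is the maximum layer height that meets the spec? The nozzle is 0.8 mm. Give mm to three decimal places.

0.099 mm

sin(10.4°) = 0.1805; t_max = 0.0178/0.1805 = 0.099 mm.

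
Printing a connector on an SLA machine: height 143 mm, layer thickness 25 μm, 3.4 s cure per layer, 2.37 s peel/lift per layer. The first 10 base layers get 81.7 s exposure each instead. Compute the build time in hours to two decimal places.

9.39 hours

Layers = ⌈143/0.025⌉ = 5720.
Burn-in layers = 10 × (81.7 + 2.37) = 840.7 s.
Regular layers = 5710 × (3.4 + 2.37), so 32946.7 s.
Sum: 840.7 + 32946.7 = 33787.4 s → 9.39 hours.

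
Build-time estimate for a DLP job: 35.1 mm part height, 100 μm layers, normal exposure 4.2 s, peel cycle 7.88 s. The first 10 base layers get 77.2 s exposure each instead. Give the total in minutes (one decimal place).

82.8 minutes

Layers = ⌈35.1/0.1⌉ = 351.
Burn-in layers = 10 × (77.2 + 7.88), so 850.8 s.
Remaining layers = 341 × (4.2 + 7.88) = 4119.28 s.
Sum: 850.8 + 4119.28 = 4970.08 s → 82.8 minutes.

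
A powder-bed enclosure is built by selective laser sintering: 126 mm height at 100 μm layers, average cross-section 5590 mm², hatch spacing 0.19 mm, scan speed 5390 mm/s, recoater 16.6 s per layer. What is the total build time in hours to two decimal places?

7.72 hours

Number of layers: 126 / 0.1 → 1260 (rounded up).
Hatch length per layer = 5590 / 0.19, so 29421.1 mm.
Scan time per layer = 29421.1 / 5390 = 5.4585 s.
Time per layer = 5.4585 + 16.6, so 22.0585 s.
Total: 1260 × 22.0585 s = 27793.71 s → 7.72 hours.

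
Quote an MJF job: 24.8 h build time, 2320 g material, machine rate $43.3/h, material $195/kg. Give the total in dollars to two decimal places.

Time charge: 43.3 × 24.8 → $1073.84.
Material cost = 195 × 2320/1000, so $452.40.
Total = 1073.84 + 452.40 = $1526.24.

$1526.24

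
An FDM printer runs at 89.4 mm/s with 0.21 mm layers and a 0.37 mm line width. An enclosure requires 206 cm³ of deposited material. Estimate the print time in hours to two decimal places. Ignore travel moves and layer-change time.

Bead cross-section = 0.21 × 0.37 = 0.0777 mm².
Path length: 206000 mm³ / 0.0777 mm² → 2651222.7 mm.
Extrusion time = 2651222.7 / 89.4 = 29655.7 s.
Converting: 29655.7 s = 8.24 hours.

8.24 hours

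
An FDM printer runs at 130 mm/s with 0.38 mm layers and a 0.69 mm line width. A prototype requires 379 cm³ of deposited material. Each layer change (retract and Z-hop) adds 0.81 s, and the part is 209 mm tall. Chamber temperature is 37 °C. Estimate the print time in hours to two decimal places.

Extrusion cross-section = 0.38 × 0.69, so 0.2622 mm².
Toolpath length = 379 cm³ / 0.2622 mm² = 379000 / 0.2622 = 1445461.5 mm.
Print-move time: 1445461.5 / 130 → 11118.9 s.
Layer count = ceil(209 / 0.38) = 550.
Z-hop total = 550 × 0.81, so 445.5 s.
Altogether 11118.9 + 445.5 = 11564.4 s, i.e. 3.21 hours.

3.21 hours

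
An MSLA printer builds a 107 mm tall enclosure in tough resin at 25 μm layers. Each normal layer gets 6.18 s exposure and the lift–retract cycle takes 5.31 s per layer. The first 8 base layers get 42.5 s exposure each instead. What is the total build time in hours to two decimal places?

13.74 hours

Number of layers: 107 / 0.025 → 4280 (rounded up).
Base layers: 8 × (42.5 + 5.31) → 382.48 s.
Normal layers: 4272 × (6.18 + 5.31) → 49085.28 s.
Total = 382.48 + 49085.28 = 49467.76 s = 13.74 hours.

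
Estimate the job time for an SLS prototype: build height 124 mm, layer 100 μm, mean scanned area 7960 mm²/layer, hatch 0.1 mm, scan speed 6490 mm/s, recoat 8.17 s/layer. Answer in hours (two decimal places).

Layers = ⌈124/0.1⌉ = 1240.
Per-layer scan distance = 7960 / 0.1, so 79600 mm.
Laser time per layer = 79600 / 6490, so 12.265 s.
Per-layer time = 12.265 + 8.17 = 20.435 s.
1240 layers × 20.435 s/layer = 25339.4 s, i.e. 7.04 hours.

7.04 hours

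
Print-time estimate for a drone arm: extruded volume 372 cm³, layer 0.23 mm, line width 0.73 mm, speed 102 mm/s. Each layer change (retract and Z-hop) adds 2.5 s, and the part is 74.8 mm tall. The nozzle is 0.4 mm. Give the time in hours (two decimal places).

6.26 hours

Line area = 0.23 × 0.73 = 0.1679 mm².
Total extruded path = 372000/0.1679 = 2215604.5 mm.
Extrusion time = 2215604.5 / 102, so 21721.6 s.
Layer count = ceil(74.8 / 0.23) = 326.
Layer-change overhead = 326 × 2.5, so 815 s.
Total = 21721.6 + 815 = 22536.6 s = 6.26 hours.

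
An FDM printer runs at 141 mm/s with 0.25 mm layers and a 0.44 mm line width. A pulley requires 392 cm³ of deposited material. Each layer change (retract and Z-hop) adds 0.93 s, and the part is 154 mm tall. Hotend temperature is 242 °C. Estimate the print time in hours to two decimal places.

Extrusion cross-section = 0.25 × 0.44 = 0.11 mm².
Total extruded path = 392000/0.11 = 3563636.4 mm.
Time extruding = 3563636.4 / 141, so 25274 s.
Number of layers: 154 / 0.25 → 616 (rounded up).
Z-hop total = 616 × 0.93, so 572.88 s.
Altogether 25274 + 572.88 = 25846.88 s, i.e. 7.18 hours.

7.18 hours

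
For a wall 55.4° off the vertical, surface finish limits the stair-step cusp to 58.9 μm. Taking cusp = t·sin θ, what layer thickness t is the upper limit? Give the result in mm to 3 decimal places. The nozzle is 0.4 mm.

t = h_c / sin θ = 0.0589 / 0.8231 = 0.072 mm.

0.072 mm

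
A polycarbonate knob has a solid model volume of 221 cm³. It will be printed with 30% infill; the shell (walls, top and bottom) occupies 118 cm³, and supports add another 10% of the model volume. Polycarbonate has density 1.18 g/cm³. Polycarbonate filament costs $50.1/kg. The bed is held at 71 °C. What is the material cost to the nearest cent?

$10.11

Volume inside the shell = 221 − 118 = 103 cm³.
Deposited infill: 0.30 × 103 → 30.9 cm³.
Support = 0.10 × 221 = 22.1 cm³.
Deposited volume = 118 + 30.9 + 22.1 = 171 cm³.
Mass: 171 × 1.18 → 201.78 g.
At $50.1/kg: 201.78/1000 × 50.1 = $10.11.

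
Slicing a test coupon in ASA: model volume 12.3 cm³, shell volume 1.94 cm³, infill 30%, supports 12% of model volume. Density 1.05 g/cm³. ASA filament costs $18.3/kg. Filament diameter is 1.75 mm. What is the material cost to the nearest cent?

$0.13

Interior volume = 12.3 − 1.94, so 10.36 cm³.
Deposited infill = 0.30 × 10.36, so 3.108 cm³.
Support = 0.12 × 12.3, so 1.476 cm³.
Total extruded: 1.94 + 3.108 + 1.476 → 6.524 cm³.
Mass = 6.524 × 1.05, so 6.8502 g.
Cost = 6.8502 g / 1000 × $18.3/kg = $0.13.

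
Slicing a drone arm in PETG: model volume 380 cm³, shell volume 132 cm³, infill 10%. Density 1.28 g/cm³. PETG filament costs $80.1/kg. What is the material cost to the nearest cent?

Interior volume = 380 − 132 = 248 cm³.
Infill volume = 0.10 × 248 = 24.8 cm³.
Total extruded: 132 + 24.8 → 156.8 cm³.
Mass = 156.8 × 1.28 = 200.704 g.
Cost = 200.704 g / 1000 × $80.1/kg = $16.08.

$16.08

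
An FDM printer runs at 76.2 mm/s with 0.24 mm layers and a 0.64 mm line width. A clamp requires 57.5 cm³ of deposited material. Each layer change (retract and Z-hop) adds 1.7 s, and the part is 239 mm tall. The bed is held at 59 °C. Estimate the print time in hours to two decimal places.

Bead cross-section = 0.24 × 0.64 = 0.1536 mm².
Toolpath length = 57.5 cm³ / 0.1536 mm² = 57500 / 0.1536 = 374349 mm.
Time extruding = 374349 / 76.2 = 4912.7 s.
Number of layers: 239 / 0.24 → 996 (rounded up).
Layer-change overhead = 996 × 1.7 = 1693.2 s.
Total = 4912.7 + 1693.2 = 6605.9 s = 1.83 hours.

1.83 hours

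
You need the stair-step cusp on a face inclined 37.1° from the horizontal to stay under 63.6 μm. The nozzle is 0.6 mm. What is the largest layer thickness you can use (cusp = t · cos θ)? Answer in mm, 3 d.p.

cos(37.1°) = 0.7976; t_max = 0.0636/0.7976 = 0.080 mm.

0.080 mm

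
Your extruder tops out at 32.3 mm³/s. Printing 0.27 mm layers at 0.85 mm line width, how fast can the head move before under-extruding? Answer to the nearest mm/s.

141 mm/s

Extrusion cross-section: 0.27 × 0.85 → 0.2295 mm².
v_max = Q/A = 32.3/0.2295 = 140.74 mm/s → 141 mm/s.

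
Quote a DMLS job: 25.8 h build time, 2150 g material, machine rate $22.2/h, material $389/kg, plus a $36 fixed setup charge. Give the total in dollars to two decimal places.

Machine-time cost = 22.2 × 25.8, so $572.76.
Material charge = 389 × 2150/1000, so $836.35.
Total = 572.76 + 836.35 + 36 = $1445.11.

$1445.11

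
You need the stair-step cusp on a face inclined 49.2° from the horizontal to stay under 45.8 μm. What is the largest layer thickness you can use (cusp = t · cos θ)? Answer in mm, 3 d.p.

Layer height = cusp / cos(49.2°) = 0.0458 / 0.6534 = 0.070 mm.

0.070 mm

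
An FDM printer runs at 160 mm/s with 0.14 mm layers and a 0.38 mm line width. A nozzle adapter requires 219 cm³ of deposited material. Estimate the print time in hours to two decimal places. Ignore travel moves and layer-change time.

Extrusion cross-section = 0.14 × 0.38, so 0.0532 mm².
Path length: 219000 mm³ / 0.0532 mm² → 4116541.4 mm.
Extrusion time = 4116541.4 / 160, so 25728.4 s.
Converting: 25728.4 s = 7.15 hours.

7.15 hours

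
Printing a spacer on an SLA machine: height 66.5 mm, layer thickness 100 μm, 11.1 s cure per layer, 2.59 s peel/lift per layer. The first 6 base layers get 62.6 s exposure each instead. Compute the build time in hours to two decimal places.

2.61 hours

Number of layers: 66.5 / 0.1 → 665 (rounded up).
Burn-in layers = 6 × (62.6 + 2.59), so 391.14 s.
Remaining layers: 659 × (11.1 + 2.59) → 9021.71 s.
Sum: 391.14 + 9021.71 = 9412.85 s → 2.61 hours.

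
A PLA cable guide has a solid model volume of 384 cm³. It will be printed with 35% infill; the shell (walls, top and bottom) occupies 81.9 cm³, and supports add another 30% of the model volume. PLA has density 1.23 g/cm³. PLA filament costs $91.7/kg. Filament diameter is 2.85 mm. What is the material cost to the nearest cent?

Volume inside the shell = 384 − 81.9 = 302.1 cm³.
Deposited infill: 0.35 × 302.1 → 105.735 cm³.
Support: 0.30 × 384 → 115.2 cm³.
Deposited volume = 81.9 + 105.735 + 115.2 = 302.835 cm³.
Mass = 302.835 × 1.23, so 372.48705 g.
Cost = 372.48705 g / 1000 × $91.7/kg = $34.16.

$34.16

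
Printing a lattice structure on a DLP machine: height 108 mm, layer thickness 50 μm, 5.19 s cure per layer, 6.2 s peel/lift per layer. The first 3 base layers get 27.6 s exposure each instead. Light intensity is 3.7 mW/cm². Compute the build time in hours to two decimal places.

6.85 hours

Number of layers: 108 / 0.05 → 2160 (rounded up).
Burn-in layers = 3 × (27.6 + 6.2), so 101.4 s.
Regular layers: 2157 × (5.19 + 6.2) → 24568.23 s.
Sum: 101.4 + 24568.23 = 24669.63 s → 6.85 hours.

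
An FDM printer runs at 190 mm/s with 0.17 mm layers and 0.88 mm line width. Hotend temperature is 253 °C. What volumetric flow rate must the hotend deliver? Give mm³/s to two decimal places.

28.42

Bead cross-section: 0.17 × 0.88 → 0.1496 mm².
Volumetric flow = 190 × 0.1496 = 28.42 mm³/s.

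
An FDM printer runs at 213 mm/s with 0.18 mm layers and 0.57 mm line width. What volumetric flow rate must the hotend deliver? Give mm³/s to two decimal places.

21.85

Extrusion cross-section = 0.18 × 0.57, so 0.1026 mm².
Q = v·A = 213 × 0.1026 = 21.85 mm³/s.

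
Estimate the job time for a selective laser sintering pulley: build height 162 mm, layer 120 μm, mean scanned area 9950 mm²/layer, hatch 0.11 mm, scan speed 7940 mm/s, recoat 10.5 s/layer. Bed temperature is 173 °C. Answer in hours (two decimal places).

8.21 hours

Layers = ⌈162/0.12⌉ = 1350.
Per-layer scan distance: 9950 / 0.11 → 90454.5 mm.
Laser time per layer = 90454.5 / 7940, so 11.3923 s.
Layer cycle = 11.3923 + 10.5, so 21.8923 s.
Total: 1350 × 21.8923 s = 29554.605 s → 8.21 hours.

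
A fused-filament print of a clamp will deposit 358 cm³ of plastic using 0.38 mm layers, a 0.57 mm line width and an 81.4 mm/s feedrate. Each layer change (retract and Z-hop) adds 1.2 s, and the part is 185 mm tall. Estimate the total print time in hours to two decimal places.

5.80 hours

Bead cross-section = 0.38 × 0.57 = 0.2166 mm².
Toolpath length = 358 cm³ / 0.2166 mm² = 358000 / 0.2166 = 1652816.3 mm.
Time extruding = 1652816.3 / 81.4, so 20304.9 s.
Layers = ⌈185/0.38⌉ = 487.
Z-hop total = 487 × 1.2, so 584.4 s.
Altogether 20304.9 + 584.4 = 20889.3 s, i.e. 5.80 hours.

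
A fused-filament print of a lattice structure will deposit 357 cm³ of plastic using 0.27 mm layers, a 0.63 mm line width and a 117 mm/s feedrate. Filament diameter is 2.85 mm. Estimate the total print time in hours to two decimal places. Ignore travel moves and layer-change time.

4.98 hours

Line area: 0.27 × 0.63 → 0.1701 mm².
Path length: 357000 mm³ / 0.1701 mm² → 2098765.4 mm.
Print-move time = 2098765.4 / 117, so 17938.2 s.
That's 17938.2 s → 4.98 hours.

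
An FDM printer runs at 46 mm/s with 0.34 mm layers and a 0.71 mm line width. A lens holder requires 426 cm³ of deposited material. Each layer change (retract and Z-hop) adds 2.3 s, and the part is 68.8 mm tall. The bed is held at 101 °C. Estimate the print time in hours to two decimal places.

Extrusion cross-section = 0.34 × 0.71 = 0.2414 mm².
Toolpath length = 426 cm³ / 0.2414 mm² = 426000 / 0.2414 = 1764705.9 mm.
Extrusion time: 1764705.9 / 46 → 38363.2 s.
Number of layers: 68.8 / 0.34 → 203 (rounded up).
Non-print overhead: 203 × 2.3 → 466.9 s.
Altogether 38363.2 + 466.9 = 38830.1 s, i.e. 10.79 hours.

10.79 hours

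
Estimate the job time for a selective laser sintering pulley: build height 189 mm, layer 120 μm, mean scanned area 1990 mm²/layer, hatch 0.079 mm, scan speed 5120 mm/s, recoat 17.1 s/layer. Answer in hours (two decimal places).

9.63 hours

Layers = ⌈189/0.12⌉ = 1575.
Scan path per layer: 1990 / 0.079 → 25189.9 mm.
Per-layer scan time = 25189.9 / 5120, so 4.9199 s.
Time per layer = 4.9199 + 17.1, so 22.0199 s.
Build time = 1575 × 22.0199 = 34681.3425 s = 9.63 hours.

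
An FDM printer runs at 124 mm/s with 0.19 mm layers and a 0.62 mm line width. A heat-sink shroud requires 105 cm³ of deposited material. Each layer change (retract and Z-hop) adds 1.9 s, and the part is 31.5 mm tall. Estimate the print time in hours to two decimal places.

Bead cross-section: 0.19 × 0.62 → 0.1178 mm².
Path length: 105000 mm³ / 0.1178 mm² → 891341.3 mm.
Time extruding = 891341.3 / 124, so 7188.2 s.
Layer count = ceil(31.5 / 0.19) = 166.
Layer-change overhead: 166 × 1.9 → 315.4 s.
Total = 7188.2 + 315.4 = 7503.6 s = 2.08 hours.

2.08 hours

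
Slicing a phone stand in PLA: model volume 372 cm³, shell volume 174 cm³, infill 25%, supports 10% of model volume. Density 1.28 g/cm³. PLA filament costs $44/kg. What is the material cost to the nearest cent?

Volume inside the shell = 372 − 174 = 198 cm³.
Infill volume = 0.25 × 198 = 49.5 cm³.
Support: 0.10 × 372 → 37.2 cm³.
Total printed volume: 174 + 49.5 + 37.2 → 260.7 cm³.
Mass = 260.7 × 1.28 = 333.696 g.
Cost = 333.696 g / 1000 × $44/kg = $14.68.

$14.68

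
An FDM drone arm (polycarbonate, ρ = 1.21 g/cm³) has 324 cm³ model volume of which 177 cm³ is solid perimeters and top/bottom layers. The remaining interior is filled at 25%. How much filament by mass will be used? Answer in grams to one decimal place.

Interior volume = 324 − 177 = 147 cm³.
Deposited infill = 0.25 × 147 = 36.75 cm³.
Total printed volume = 177 + 36.75 = 213.75 cm³.
Mass = 213.75 × 1.21 = 258.6375 g.

258.6 g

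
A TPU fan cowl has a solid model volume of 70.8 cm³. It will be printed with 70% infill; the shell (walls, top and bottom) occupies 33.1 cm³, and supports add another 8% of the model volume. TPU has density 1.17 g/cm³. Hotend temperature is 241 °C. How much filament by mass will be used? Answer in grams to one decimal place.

Interior volume: 70.8 − 33.1 → 37.7 cm³.
Infill deposited: 0.70 × 37.7 → 26.39 cm³.
Support = 0.08 × 70.8 = 5.664 cm³.
Total printed volume = 33.1 + 26.39 + 5.664, so 65.154 cm³.
Mass: 65.154 × 1.17 → 76.23018 g.

76.2 g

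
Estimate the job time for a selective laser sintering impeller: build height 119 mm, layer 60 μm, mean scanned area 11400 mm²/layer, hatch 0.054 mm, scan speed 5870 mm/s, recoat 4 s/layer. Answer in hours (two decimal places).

Layers = ⌈119/0.06⌉ = 1984.
Per-layer scan distance = 11400 / 0.054 = 211111.1 mm.
Laser time per layer = 211111.1 / 5870, so 35.9644 s.
Per-layer time = 35.9644 + 4 = 39.9644 s.
Build time = 1984 × 39.9644 = 79289.3696 s = 22.02 hours.

22.02 hours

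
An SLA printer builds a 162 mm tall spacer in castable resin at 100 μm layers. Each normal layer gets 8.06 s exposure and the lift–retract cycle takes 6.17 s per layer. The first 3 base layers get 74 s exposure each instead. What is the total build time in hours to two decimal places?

6.46 hours

Layer count = ceil(162 / 0.1) = 1620.
Burn-in layers: 3 × (74 + 6.17) → 240.51 s.
Remaining layers = 1617 × (8.06 + 6.17), so 23009.91 s.
Sum: 240.51 + 23009.91 = 23250.42 s → 6.46 hours.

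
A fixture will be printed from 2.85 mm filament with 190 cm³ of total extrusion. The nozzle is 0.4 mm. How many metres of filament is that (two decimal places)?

Cross-section of 2.85 mm filament: π·(2.85/2)² = 6.3794 mm².
L = 190000 mm³ / 6.3794 mm² = 29783.37 mm, i.e. 29.78 m.

29.78 m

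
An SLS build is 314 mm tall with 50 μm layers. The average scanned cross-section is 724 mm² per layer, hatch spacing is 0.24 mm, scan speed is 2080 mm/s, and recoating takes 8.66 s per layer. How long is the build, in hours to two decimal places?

Layer count = ceil(314 / 0.05) = 6280.
Scan path per layer: 724 / 0.24 → 3016.7 mm.
Scan time per layer: 3016.7 / 2080 → 1.4503 s.
Layer cycle = 1.4503 + 8.66 = 10.1103 s.
Build time = 6280 × 10.1103 = 63492.684 s = 17.64 hours.

17.64 hours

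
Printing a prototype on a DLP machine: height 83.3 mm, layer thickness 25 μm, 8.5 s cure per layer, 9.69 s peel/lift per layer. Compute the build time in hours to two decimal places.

Layer count = ceil(83.3 / 0.025) = 3332.
Each layer takes: 8.5 + 9.69 → 18.19 s.
Build time: 3332 × 18.19 s = 60609.08 s, i.e. 16.84 hours.

16.84 hours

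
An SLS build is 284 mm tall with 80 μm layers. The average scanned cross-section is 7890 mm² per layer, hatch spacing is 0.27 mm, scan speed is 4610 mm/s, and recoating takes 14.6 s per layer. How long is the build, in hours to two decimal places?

20.65 hours

Layers = ⌈284/0.08⌉ = 3550.
Per-layer scan distance: 7890 / 0.27 → 29222.2 mm.
Laser time per layer = 29222.2 / 4610, so 6.3389 s.
Time per layer = 6.3389 + 14.6, so 20.9389 s.
Build time = 3550 × 20.9389 = 74333.095 s = 20.65 hours.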